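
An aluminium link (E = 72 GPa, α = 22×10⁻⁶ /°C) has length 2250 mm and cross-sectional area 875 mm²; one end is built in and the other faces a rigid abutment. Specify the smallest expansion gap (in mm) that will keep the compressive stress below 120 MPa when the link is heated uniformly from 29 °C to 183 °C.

g ≈ 3.87 mm

With no wall the link would lengthen by αΔT L = 22×10⁻⁶ × 154 × 2250 = 7.623 mm.
A stress of 120 MPa corresponds to the wall pushing the link back by σL/E = 120×2250/(72×10³) = 3.75 mm.
So the gap has to take up the difference, g_min = δ_free − σL/E = 7.623 − 3.75 = 3.873 mm.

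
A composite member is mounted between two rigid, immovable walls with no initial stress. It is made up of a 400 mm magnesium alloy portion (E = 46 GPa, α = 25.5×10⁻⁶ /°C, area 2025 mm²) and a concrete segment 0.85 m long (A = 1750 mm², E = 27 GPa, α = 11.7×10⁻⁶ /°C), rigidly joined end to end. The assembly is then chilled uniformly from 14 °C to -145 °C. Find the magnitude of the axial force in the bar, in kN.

If the supports were absent, the total length change would be Σ αᵢΔT Lᵢ = 25.5×10⁻⁶×159×400 + 11.7×10⁻⁶×159×850 = 3.203 mm.
The walls prevent any net length change, so an axial force P (same in every segment) develops. Compatibility: P · Σ Lᵢ/(AᵢEᵢ) = δ_free.
The series flexibility is Σ Lᵢ/(AᵢEᵢ) = 400/(2025×46×10³) + 850/(1750×27×10³) = 2.228×10⁻⁵ mm/N.
Hence P = δ_free / Σ(L/AE) = 3.203/2.228×10⁻⁵ = 143.7 kN (tensile).

P ≈ 144 kN (tensile)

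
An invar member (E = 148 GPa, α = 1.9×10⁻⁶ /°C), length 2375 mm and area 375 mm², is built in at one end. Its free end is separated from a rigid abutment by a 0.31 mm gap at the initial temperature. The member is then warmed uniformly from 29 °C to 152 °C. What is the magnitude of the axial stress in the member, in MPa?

If the wall were absent the member would grow by αΔT L = 1.9×10⁻⁶ × 123 × 2375 = 0.555 mm.
The gap closes (δ_free > 0.31 mm) and the wall then resists a further 0.555 − 0.31 = 0.245 mm of expansion.
So σ = E(δ_free − g)/L = 148×10³ × 0.245/2375 = 15.27 MPa.

σ ≈ 15.3 MPa (compressive)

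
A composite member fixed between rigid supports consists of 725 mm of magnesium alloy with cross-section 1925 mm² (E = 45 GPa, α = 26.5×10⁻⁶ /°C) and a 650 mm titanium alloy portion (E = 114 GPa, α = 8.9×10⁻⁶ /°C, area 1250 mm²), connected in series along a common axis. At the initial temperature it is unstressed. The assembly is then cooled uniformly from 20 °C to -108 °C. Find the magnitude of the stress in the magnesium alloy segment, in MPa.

σ ≈ 129 MPa (tensile)

Free thermal contraction of the whole bar: Σ αᵢΔT Lᵢ = 26.5×10⁻⁶×128×725 + 8.9×10⁻⁶×128×650 = 3.2 mm.
The walls prevent any net length change, so an axial force P (same in every segment) develops. Compatibility: P · Σ Lᵢ/(AᵢEᵢ) = δ_free.
The series flexibility is Σ Lᵢ/(AᵢEᵢ) = 725/(1925×45×10³) + 650/(1250×114×10³) = 1.293×10⁻⁵ mm/N.
Hence P = δ_free / Σ(L/AE) = 3.2/1.293×10⁻⁵ = 247.4 kN (tensile).
σ_{magnesium alloy} = P / A = 247400 / 1925 = 128.5 MPa.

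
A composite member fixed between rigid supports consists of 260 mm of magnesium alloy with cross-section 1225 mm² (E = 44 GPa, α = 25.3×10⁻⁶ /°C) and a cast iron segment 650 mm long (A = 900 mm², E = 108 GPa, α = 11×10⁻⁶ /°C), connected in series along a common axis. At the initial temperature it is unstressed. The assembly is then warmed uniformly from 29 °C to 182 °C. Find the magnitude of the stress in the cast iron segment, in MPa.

Free thermal expansion of the whole bar: Σ αᵢΔT Lᵢ = 25.3×10⁻⁶×153×260 + 11×10⁻⁶×153×650 = 2.1 mm.
The rigid supports impose zero overall length change; the single axial force P common to all segments must satisfy P Σ Lᵢ/(AᵢEᵢ) = δ_free.
The series flexibility is Σ Lᵢ/(AᵢEᵢ) = 260/(1225×44×10³) + 650/(900×108×10³) = 1.151×10⁻⁵ mm/N.
Hence P = δ_free / Σ(L/AE) = 2.1/1.151×10⁻⁵ = 182.5 kN (compressive).
σ_{cast iron} = P / A = 182500 / 900 = 202.7 MPa.

σ ≈ 203 MPa (compressive)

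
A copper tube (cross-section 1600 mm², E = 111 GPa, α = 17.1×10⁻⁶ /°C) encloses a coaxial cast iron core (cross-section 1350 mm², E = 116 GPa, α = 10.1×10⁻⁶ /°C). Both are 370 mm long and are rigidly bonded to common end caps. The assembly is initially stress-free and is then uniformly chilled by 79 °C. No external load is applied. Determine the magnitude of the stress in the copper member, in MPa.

Both members must finish at the same length. With the larger α, the copper tends to over-contract; the plates restrain it, putting the copper in tension and the cast iron in compression. With no external load the two internal forces are equal and opposite, magnitude P.
Compatibility of the two members (thermal + elastic change equal): (α₁ − α₂)ΔT = P·[1/(A₁E₁) + 1/(A₂E₂)].
|α₁ − α₂|·ΔT = 7×10⁻⁶ × 79 = 0.000553.
1/(A₁E₁) + 1/(A₂E₂) = 1/(1600×111×10³) + 1/(1350×116×10³) = 1.202×10⁻⁸ N⁻¹.
So P = 0.000553 / 1.202×10⁻⁸ = 46.02 kN.
σ_{copper} = P/A₁ = 46020/1600 = 28.76 MPa, tensile.

σ ≈ 28.8 MPa (tensile)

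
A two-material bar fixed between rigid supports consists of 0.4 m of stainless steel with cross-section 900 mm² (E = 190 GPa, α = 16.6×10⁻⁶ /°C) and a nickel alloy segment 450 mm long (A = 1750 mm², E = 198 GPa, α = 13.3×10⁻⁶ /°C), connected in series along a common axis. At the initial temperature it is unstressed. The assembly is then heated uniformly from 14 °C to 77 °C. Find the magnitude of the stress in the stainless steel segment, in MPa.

Free thermal expansion of the whole bar: Σ αᵢΔT Lᵢ = 16.6×10⁻⁶×63×400 + 13.3×10⁻⁶×63×450 = 0.7954 mm.
Since the ends are fixed, an axial force P builds up, equal in every segment, with P · Σ Lᵢ/(AᵢEᵢ) = δ_free.
The series flexibility is Σ Lᵢ/(AᵢEᵢ) = 400/(900×190×10³) + 450/(1750×198×10³) = 3.638×10⁻⁶ mm/N.
So P = 0.7954 / 3.638×10⁻⁶ = 218.6 kN, compressive.
σ_{stainless steel} = P / A = 218600 / 900 = 242.9 MPa.

σ ≈ 243 MPa (compressive)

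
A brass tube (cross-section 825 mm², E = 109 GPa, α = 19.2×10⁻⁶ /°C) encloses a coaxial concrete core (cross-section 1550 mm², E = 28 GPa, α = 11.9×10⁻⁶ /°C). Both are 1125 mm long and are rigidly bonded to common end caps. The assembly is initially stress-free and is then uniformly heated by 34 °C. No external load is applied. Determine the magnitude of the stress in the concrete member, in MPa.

Equilibrium of a rigid end plate with no external load gives equal and opposite internal forces ±P in the two members. Since α_{brass} > α_{concrete}, heating drives the brass into compression and the concrete into tension.
Compatibility of the two members (thermal + elastic change equal): (α₁ − α₂)ΔT = P·[1/(A₁E₁) + 1/(A₂E₂)].
|α₁ − α₂|·ΔT = 7.3×10⁻⁶ × 34 = 0.0002482.
1/(A₁E₁) + 1/(A₂E₂) = 1/(825×109×10³) + 1/(1550×28×10³) = 3.416×10⁻⁸ N⁻¹.
P = 0.0002482 / 3.416×10⁻⁸ = 7265 N = 7.265 kN.
σ_{concrete} = P/A₂ = 7265/1550 = 4.687 MPa, tensile.

σ ≈ 4.69 MPa (tensile)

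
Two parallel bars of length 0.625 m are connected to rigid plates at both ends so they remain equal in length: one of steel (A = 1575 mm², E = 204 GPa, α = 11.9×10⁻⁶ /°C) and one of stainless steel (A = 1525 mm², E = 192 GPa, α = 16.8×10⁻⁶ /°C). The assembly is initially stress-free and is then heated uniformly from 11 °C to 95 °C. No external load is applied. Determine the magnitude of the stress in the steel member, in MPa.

The stainless steel has the larger α, so on heating it would change length more than the steel if both were free. The rigid plates force a common final length, so the stainless steel is put into compression and the steel into tension, with equal and opposite forces P (no external load).
Equating the net (thermal + elastic) strains gives |α₁ − α₂|·ΔT = P·[1/(A₁E₁) + 1/(A₂E₂)].
|α₁ − α₂|·ΔT = 4.9×10⁻⁶ × 84 = 0.0004116.
1/(A₁E₁) + 1/(A₂E₂) = 1/(1575×204×10³) + 1/(1525×192×10³) = 6.528×10⁻⁹ N⁻¹.
So P = 0.0004116 / 6.528×10⁻⁹ = 63.05 kN.
σ_{steel} = P/A₁ = 63050/1575 = 40.03 MPa, tensile.

σ ≈ 40 MPa (tensile)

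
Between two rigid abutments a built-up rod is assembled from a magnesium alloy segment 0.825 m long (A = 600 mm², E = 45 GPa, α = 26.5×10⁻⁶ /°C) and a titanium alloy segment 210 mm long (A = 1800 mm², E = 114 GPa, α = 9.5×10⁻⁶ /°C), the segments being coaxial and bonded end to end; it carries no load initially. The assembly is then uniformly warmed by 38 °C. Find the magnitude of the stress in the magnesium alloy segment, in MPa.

If the supports were absent, the total length change would be Σ αᵢΔT Lᵢ = 26.5×10⁻⁶×38×825 + 9.5×10⁻⁶×38×210 = 0.9066 mm.
Since the ends are fixed, an axial force P builds up, equal in every segment, with P · Σ Lᵢ/(AᵢEᵢ) = δ_free.
Σ Lᵢ/(AᵢEᵢ) = 825/(600×45×10³) + 210/(1800×114×10³) = 3.158×10⁻⁵ mm/N.
P = 0.9066 / 3.158×10⁻⁵ = 28710 N = 28.71 kN, compressive.
σ_{magnesium alloy} = P / A = 28710 / 600 = 47.85 MPa.

σ ≈ 47.8 MPa (compressive)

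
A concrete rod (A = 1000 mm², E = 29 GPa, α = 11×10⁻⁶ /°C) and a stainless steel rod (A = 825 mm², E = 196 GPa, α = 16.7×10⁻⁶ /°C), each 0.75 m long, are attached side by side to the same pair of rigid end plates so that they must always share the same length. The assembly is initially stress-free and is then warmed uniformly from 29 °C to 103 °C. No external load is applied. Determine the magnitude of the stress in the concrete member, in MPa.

σ ≈ 10.4 MPa (tensile)

The stainless steel has the larger α, so on heating it would change length more than the concrete if both were free. The rigid plates force a common final length, so the stainless steel is put into compression and the concrete into tension, with equal and opposite forces P (no external load).
Equating the net (thermal + elastic) strains gives |α₁ − α₂|·ΔT = P·[1/(A₁E₁) + 1/(A₂E₂)].
|α₁ − α₂|·ΔT = 5.7×10⁻⁶ × 74 = 0.0004218.
1/(A₁E₁) + 1/(A₂E₂) = 1/(1000×29×10³) + 1/(825×196×10³) = 4.067×10⁻⁸ N⁻¹.
P = 0.0004218 / 4.067×10⁻⁸ = 10370 N = 10.37 kN.
σ_{concrete} = P/A₁ = 10370/1000 = 10.37 MPa, tensile.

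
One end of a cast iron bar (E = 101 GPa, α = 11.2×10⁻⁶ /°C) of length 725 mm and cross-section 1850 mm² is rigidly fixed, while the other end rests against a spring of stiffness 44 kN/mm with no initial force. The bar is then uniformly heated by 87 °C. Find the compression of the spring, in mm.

The unrestrained thermal change is αΔT L = 11.2×10⁻⁶ × 87 × 725 = 0.7064 mm.
With a force P in the spring, the elastic change of the bar is PL/(AE) and that of the spring is P/k; compatibility requires their sum to equal δ_free.
So P = δ_free / [L/(AE) + 1/k] = 0.7064 / [ 725/(1850×101×10³) + 1/(44×10³) ].
P = 0.7064 / 2.661×10⁻⁵ = 26550 N.
Spring compression = P/k = 26550/(44×10³) = 0.6034 mm.

δ ≈ 0.603 mm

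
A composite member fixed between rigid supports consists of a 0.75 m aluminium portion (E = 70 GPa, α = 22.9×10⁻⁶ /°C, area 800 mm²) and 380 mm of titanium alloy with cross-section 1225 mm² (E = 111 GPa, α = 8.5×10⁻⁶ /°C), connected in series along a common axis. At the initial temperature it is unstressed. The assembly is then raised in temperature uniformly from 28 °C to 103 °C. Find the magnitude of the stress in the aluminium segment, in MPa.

Free thermal expansion of the whole bar: Σ αᵢΔT Lᵢ = 22.9×10⁻⁶×75×750 + 8.5×10⁻⁶×75×380 = 1.53 mm.
The walls prevent any net length change, so an axial force P (same in every segment) develops. Compatibility: P · Σ Lᵢ/(AᵢEᵢ) = δ_free.
The series flexibility is Σ Lᵢ/(AᵢEᵢ) = 750/(800×70×10³) + 380/(1225×111×10³) = 1.619×10⁻⁵ mm/N.
Hence P = δ_free / Σ(L/AE) = 1.53/1.619×10⁻⁵ = 94.54 kN (compressive).
σ_{aluminium} = P / A = 94540 / 800 = 118.2 MPa.

σ ≈ 118 MPa (compressive)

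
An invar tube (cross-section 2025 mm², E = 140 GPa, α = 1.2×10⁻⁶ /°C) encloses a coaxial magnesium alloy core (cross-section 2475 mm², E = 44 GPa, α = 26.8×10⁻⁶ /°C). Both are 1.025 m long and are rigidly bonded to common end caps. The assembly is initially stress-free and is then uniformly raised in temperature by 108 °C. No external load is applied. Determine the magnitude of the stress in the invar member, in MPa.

Equilibrium of a rigid end plate with no external load gives equal and opposite internal forces ±P in the two members. Since α_{magnesium alloy} > α_{invar}, heating drives the magnesium alloy into compression and the invar into tension.
Equating the net (thermal + elastic) strains gives |α₁ − α₂|·ΔT = P·[1/(A₁E₁) + 1/(A₂E₂)].
|α₁ − α₂|·ΔT = 25.6×10⁻⁶ × 108 = 0.002765.
1/(A₁E₁) + 1/(A₂E₂) = 1/(2025×140×10³) + 1/(2475×44×10³) = 1.271×10⁻⁸ N⁻¹.
So P = 0.002765 / 1.271×10⁻⁸ = 217.5 kN.
σ_{invar} = P/A₁ = 217500/2025 = 107.4 MPa, tensile.

σ ≈ 107 MPa (tensile)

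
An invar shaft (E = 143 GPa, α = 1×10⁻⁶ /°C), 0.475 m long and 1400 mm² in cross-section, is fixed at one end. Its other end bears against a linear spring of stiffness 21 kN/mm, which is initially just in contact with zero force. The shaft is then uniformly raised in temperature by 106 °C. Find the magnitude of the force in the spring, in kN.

Free thermal expansion: δ_free = αΔT L = 1×10⁻⁶ × 106 × 475 = 0.05035 mm.
With a force P in the spring, the elastic change of the shaft is PL/(AE) and that of the spring is P/k; compatibility requires their sum to equal δ_free.
P [ L/(AE) + 1/k ] = δ_free → P [ 475/(1400×143×10³) + 1/(21×10³) ] = 0.05035.
P = 0.05035 / 4.999×10⁻⁵ = 1007 N.

P ≈ 1.01 kN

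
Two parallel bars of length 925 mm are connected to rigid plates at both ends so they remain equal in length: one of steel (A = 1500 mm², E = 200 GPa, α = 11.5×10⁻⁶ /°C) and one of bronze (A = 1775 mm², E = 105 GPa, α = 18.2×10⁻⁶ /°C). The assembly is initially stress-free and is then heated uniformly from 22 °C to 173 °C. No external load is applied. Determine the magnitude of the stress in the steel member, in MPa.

σ ≈ 77.5 MPa (tensile)

Both members must finish at the same length. With the larger α, the bronze tends to over-expand; the plates restrain it, putting the bronze in compression and the steel in tension. With no external load the two internal forces are equal and opposite, magnitude P.
Equating the net (thermal + elastic) strains gives |α₁ − α₂|·ΔT = P·[1/(A₁E₁) + 1/(A₂E₂)].
|α₁ − α₂|·ΔT = 6.7×10⁻⁶ × 151 = 0.001012.
1/(A₁E₁) + 1/(A₂E₂) = 1/(1500×200×10³) + 1/(1775×105×10³) = 8.699×10⁻⁹ N⁻¹.
P = 0.001012 / 8.699×10⁻⁹ = 116300 N = 116.3 kN.
σ_{steel} = P/A₁ = 116300/1500 = 77.54 MPa, tensile.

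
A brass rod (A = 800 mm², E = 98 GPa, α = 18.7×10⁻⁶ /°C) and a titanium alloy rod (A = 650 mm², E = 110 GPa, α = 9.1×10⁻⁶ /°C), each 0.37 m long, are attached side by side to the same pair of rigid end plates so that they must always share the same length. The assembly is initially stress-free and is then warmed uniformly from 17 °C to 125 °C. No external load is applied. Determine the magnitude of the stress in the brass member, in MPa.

σ ≈ 48.5 MPa (compressive)

Both members must finish at the same length. With the larger α, the brass tends to over-expand; the plates restrain it, putting the brass in compression and the titanium alloy in tension. With no external load the two internal forces are equal and opposite, magnitude P.
Compatibility of the two members (thermal + elastic change equal): (α₁ − α₂)ΔT = P·[1/(A₁E₁) + 1/(A₂E₂)].
|α₁ − α₂|·ΔT = 9.6×10⁻⁶ × 108 = 0.001037.
1/(A₁E₁) + 1/(A₂E₂) = 1/(800×98×10³) + 1/(650×110×10³) = 2.674×10⁻⁸ N⁻¹.
P = 0.001037 / 2.674×10⁻⁸ = 38770 N = 38.77 kN.
σ_{brass} = P/A₁ = 38770/800 = 48.46 MPa, compressive.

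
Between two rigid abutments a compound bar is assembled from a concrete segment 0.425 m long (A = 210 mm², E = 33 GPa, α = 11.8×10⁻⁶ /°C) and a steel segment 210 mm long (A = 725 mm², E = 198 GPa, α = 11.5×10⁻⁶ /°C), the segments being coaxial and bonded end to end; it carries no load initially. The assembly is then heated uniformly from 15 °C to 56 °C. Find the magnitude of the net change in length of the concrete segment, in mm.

|ΔL| ≈ 0.0919 mm

With the walls removed the bar would change length by δ_free = Σ αᵢΔT Lᵢ = 11.8×10⁻⁶×41×425 + 11.5×10⁻⁶×41×210 = 0.3046 mm.
The walls prevent any net length change, so an axial force P (same in every segment) develops. Compatibility: P · Σ Lᵢ/(AᵢEᵢ) = δ_free.
The series flexibility is Σ Lᵢ/(AᵢEᵢ) = 425/(210×33×10³) + 210/(725×198×10³) = 6.279×10⁻⁵ mm/N.
So P = 0.3046 / 6.279×10⁻⁵ = 4.852 kN, compressive.
For the concrete segment, free thermal change = 11.8×10⁻⁶×41×425 = 0.2056 mm and elastic change from P = 4852×425/(210×33×10³) = 0.2975 mm; these oppose, so the net change is 0.0919 mm (segment shortens).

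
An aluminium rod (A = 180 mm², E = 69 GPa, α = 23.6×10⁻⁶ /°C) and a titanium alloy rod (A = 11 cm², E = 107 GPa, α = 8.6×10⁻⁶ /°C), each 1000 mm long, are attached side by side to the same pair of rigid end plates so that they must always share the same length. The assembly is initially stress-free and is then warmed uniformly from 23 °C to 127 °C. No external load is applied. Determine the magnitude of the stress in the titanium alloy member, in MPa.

The aluminium has the larger α, so on heating it would change length more than the titanium alloy if both were free. The rigid plates force a common final length, so the aluminium is put into compression and the titanium alloy into tension, with equal and opposite forces P (no external load).
Equating the net (thermal + elastic) strains gives |α₁ − α₂|·ΔT = P·[1/(A₁E₁) + 1/(A₂E₂)].
|α₁ − α₂|·ΔT = 15×10⁻⁶ × 104 = 0.00156.
1/(A₁E₁) + 1/(A₂E₂) = 1/(180×69×10³) + 1/(1100×107×10³) = 8.901×10⁻⁸ N⁻¹.
P = 0.00156 / 8.901×10⁻⁸ = 17530 N = 17.53 kN.
σ_{titanium alloy} = P/A₂ = 17530/1100 = 15.93 MPa, tensile.

σ ≈ 15.9 MPa (tensile)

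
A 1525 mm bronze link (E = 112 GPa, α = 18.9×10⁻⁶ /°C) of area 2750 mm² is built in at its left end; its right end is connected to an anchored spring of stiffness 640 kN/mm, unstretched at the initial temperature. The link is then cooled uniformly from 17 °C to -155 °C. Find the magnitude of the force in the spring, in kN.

The unrestrained thermal change is αΔT L = 18.9×10⁻⁶ × 172 × 1525 = 4.957 mm.
With a force P in the spring, the elastic change of the link is PL/(AE) and that of the spring is P/k; compatibility requires their sum to equal δ_free.
So P = δ_free / [L/(AE) + 1/k] = 4.957 / [ 1525/(2750×112×10³) + 1/(640×10³) ].
P = 4.957 / 6.514×10⁻⁶ = 761100 N.

P ≈ 761 kN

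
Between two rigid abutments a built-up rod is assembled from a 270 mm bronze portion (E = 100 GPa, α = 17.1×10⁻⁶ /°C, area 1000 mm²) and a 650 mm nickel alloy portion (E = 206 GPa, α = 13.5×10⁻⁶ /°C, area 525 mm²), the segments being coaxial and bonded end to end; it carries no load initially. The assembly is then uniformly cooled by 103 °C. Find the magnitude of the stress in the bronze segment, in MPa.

σ ≈ 158 MPa (tensile)

Free thermal contraction of the whole bar: Σ αᵢΔT Lᵢ = 17.1×10⁻⁶×103×270 + 13.5×10⁻⁶×103×650 = 1.379 mm.
The rigid supports impose zero overall length change; the single axial force P common to all segments must satisfy P Σ Lᵢ/(AᵢEᵢ) = δ_free.
The series flexibility is Σ Lᵢ/(AᵢEᵢ) = 270/(1000×100×10³) + 650/(525×206×10³) = 8.71×10⁻⁶ mm/N.
So P = 1.379 / 8.71×10⁻⁶ = 158.4 kN, tensile.
σ_{bronze} = P / A = 158400 / 1000 = 158.4 MPa.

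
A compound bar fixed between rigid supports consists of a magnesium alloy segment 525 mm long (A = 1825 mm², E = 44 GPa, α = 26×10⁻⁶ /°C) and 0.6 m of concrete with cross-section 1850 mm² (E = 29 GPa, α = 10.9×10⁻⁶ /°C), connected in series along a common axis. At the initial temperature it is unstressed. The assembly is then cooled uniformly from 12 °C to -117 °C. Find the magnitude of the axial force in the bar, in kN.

P ≈ 147 kN (tensile)

If the supports were absent, the total length change would be Σ αᵢΔT Lᵢ = 26×10⁻⁶×129×525 + 10.9×10⁻⁶×129×600 = 2.605 mm.
The walls prevent any net length change, so an axial force P (same in every segment) develops. Compatibility: P · Σ Lᵢ/(AᵢEᵢ) = δ_free.
The series flexibility is Σ Lᵢ/(AᵢEᵢ) = 525/(1825×44×10³) + 600/(1850×29×10³) = 1.772×10⁻⁵ mm/N.
Hence P = δ_free / Σ(L/AE) = 2.605/1.772×10⁻⁵ = 147 kN (tensile).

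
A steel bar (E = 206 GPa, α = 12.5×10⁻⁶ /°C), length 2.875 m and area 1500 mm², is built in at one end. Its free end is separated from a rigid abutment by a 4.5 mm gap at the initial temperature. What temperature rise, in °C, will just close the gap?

The gap closes when αΔT L = 4.5 mm, since the bar is still unstressed at that instant.
ΔT = 4.5 / (12.5×10⁻⁶ × 2875) = 125.2 °C.

ΔT ≈ 125 °C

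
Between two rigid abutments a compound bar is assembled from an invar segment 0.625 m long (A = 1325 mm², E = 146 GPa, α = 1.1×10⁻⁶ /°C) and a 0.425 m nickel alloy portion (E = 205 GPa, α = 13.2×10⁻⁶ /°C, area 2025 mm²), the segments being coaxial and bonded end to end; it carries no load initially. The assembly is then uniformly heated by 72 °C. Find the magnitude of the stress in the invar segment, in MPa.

σ ≈ 80.4 MPa (compressive)

With the walls removed the bar would change length by δ_free = Σ αᵢΔT Lᵢ = 1.1×10⁻⁶×72×625 + 13.2×10⁻⁶×72×425 = 0.4534 mm.
The walls prevent any net length change, so an axial force P (same in every segment) develops. Compatibility: P · Σ Lᵢ/(AᵢEᵢ) = δ_free.
The series flexibility is Σ Lᵢ/(AᵢEᵢ) = 625/(1325×146×10³) + 425/(2025×205×10³) = 4.255×10⁻⁶ mm/N.
P = 0.4534 / 4.255×10⁻⁶ = 106600 N = 106.6 kN, compressive.
σ_{invar} = P / A = 106600 / 1325 = 80.43 MPa.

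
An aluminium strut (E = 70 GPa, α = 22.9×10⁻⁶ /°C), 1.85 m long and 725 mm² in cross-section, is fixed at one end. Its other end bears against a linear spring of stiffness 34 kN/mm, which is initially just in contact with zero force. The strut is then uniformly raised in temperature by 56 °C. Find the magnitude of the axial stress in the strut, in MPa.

σ ≈ 49.7 MPa (compressive)

If the spring were absent the strut would lengthen by αΔT L = 22.9×10⁻⁶ × 56 × 1850 = 2.372 mm.
With a force P in the spring, the elastic change of the strut is PL/(AE) and that of the spring is P/k; compatibility requires their sum to equal δ_free.
So P = δ_free / [L/(AE) + 1/k] = 2.372 / [ 1850/(725×70×10³) + 1/(34×10³) ].
P = 2.372 / 6.586×10⁻⁵ = 36020 N.
σ = P/A = 36020/725 = 49.68 MPa.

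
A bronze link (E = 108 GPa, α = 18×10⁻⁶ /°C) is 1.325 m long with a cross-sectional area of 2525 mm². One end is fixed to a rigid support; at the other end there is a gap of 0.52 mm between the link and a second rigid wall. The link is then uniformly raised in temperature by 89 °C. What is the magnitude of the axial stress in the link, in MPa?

σ ≈ 131 MPa (compressive)

Free thermal elongation = αΔT L = 18×10⁻⁶ × 89 × 1325 = 2.123 mm.
After closing the 0.52 mm clearance, 2.123 − 0.52 = 1.603 mm of expansion remains to be suppressed by the wall.
Compatibility: PL/(AE) = 1.603 mm, so σ = P/A = E × (1.603/1325) = 130.6 MPa.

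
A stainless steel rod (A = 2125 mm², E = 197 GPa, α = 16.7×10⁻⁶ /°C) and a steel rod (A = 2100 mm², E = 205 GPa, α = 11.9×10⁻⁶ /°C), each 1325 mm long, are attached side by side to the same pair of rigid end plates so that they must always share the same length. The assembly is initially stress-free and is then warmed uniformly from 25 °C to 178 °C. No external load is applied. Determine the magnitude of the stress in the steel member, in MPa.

σ ≈ 74.2 MPa (tensile)

The stainless steel has the larger α, so on heating it would change length more than the steel if both were free. The rigid plates force a common final length, so the stainless steel is put into compression and the steel into tension, with equal and opposite forces P (no external load).
Setting the final lengths equal and cancelling L: (α₁ − α₂)ΔT = P/(A₁E₁) + P/(A₂E₂).
|α₁ − α₂|·ΔT = 4.8×10⁻⁶ × 153 = 0.0007344.
1/(A₁E₁) + 1/(A₂E₂) = 1/(2125×197×10³) + 1/(2100×205×10³) = 4.712×10⁻⁹ N⁻¹.
So P = 0.0007344 / 4.712×10⁻⁹ = 155.9 kN.
σ_{steel} = P/A₂ = 155900/2100 = 74.22 MPa, tensile.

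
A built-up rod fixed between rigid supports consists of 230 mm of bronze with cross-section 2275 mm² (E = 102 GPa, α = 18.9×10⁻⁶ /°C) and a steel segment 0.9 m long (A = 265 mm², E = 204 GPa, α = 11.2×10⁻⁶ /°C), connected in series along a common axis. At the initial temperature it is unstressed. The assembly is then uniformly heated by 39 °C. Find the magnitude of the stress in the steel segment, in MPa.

σ ≈ 120 MPa (compressive)

Free thermal expansion of the whole bar: Σ αᵢΔT Lᵢ = 18.9×10⁻⁶×39×230 + 11.2×10⁻⁶×39×900 = 0.5627 mm.
Since the ends are fixed, an axial force P builds up, equal in every segment, with P · Σ Lᵢ/(AᵢEᵢ) = δ_free.
Σ Lᵢ/(AᵢEᵢ) = 230/(2275×102×10³) + 900/(265×204×10³) = 1.764×10⁻⁵ mm/N.
So P = 0.5627 / 1.764×10⁻⁵ = 31.9 kN, compressive.
σ_{steel} = P / A = 31900 / 265 = 120.4 MPa.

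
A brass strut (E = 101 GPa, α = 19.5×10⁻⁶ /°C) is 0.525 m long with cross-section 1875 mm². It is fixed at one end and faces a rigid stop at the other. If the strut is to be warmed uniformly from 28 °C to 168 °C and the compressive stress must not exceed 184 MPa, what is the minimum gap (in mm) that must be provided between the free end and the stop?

With no wall the strut would lengthen by αΔT L = 19.5×10⁻⁶ × 140 × 525 = 1.433 mm.
A stress of 184 MPa corresponds to the wall pushing the strut back by σL/E = 184×525/(101×10³) = 0.9564 mm.
So the gap has to take up the difference, g_min = δ_free − σL/E = 1.433 − 0.9564 = 0.4768 mm.

g ≈ 0.477 mm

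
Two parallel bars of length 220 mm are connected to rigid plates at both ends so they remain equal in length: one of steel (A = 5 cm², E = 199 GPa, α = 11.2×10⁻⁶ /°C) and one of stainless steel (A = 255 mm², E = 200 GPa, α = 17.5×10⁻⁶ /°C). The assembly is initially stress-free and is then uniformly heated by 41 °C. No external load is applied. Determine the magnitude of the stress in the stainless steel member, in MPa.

The stainless steel has the larger α, so on heating it would change length more than the steel if both were free. The rigid plates force a common final length, so the stainless steel is put into compression and the steel into tension, with equal and opposite forces P (no external load).
Setting the final lengths equal and cancelling L: (α₁ − α₂)ΔT = P/(A₁E₁) + P/(A₂E₂).
|α₁ − α₂|·ΔT = 6.3×10⁻⁶ × 41 = 0.0002583.
1/(A₁E₁) + 1/(A₂E₂) = 1/(500×199×10³) + 1/(255×200×10³) = 2.966×10⁻⁸ N⁻¹.
P = 0.0002583 / 2.966×10⁻⁸ = 8709 N = 8.709 kN.
σ_{stainless steel} = P/A₂ = 8709/255 = 34.15 MPa, compressive.

σ ≈ 34.2 MPa (compressive)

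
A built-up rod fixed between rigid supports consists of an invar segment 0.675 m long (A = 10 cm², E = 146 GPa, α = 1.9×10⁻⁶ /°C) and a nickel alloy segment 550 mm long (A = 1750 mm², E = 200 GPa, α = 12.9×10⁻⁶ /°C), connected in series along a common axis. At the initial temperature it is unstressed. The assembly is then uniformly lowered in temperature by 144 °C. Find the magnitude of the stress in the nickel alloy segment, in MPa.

σ ≈ 111 MPa (tensile)

With the walls removed the bar would change length by δ_free = Σ αᵢΔT Lᵢ = 1.9×10⁻⁶×144×675 + 12.9×10⁻⁶×144×550 = 1.206 mm.
The walls prevent any net length change, so an axial force P (same in every segment) develops. Compatibility: P · Σ Lᵢ/(AᵢEᵢ) = δ_free.
The series flexibility is Σ Lᵢ/(AᵢEᵢ) = 675/(1000×146×10³) + 550/(1750×200×10³) = 6.195×10⁻⁶ mm/N.
P = 1.206 / 6.195×10⁻⁶ = 194700 N = 194.7 kN, tensile.
σ_{nickel alloy} = P / A = 194700 / 1750 = 111.3 MPa.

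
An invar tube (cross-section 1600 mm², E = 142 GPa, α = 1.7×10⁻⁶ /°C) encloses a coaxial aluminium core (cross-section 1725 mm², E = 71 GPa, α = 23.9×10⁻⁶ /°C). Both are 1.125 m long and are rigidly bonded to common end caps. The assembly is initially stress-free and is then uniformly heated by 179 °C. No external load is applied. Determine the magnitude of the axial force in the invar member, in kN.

Both members must finish at the same length. With the larger α, the aluminium tends to over-expand; the plates restrain it, putting the aluminium in compression and the invar in tension. With no external load the two internal forces are equal and opposite, magnitude P.
Equating the net (thermal + elastic) strains gives |α₁ − α₂|·ΔT = P·[1/(A₁E₁) + 1/(A₂E₂)].
|α₁ − α₂|·ΔT = 22.2×10⁻⁶ × 179 = 0.003974.
1/(A₁E₁) + 1/(A₂E₂) = 1/(1600×142×10³) + 1/(1725×71×10³) = 1.257×10⁻⁸ N⁻¹.
P = 0.003974 / 1.257×10⁻⁸ = 316200 N = 316.2 kN.

P ≈ 316 kN (tensile in the invar)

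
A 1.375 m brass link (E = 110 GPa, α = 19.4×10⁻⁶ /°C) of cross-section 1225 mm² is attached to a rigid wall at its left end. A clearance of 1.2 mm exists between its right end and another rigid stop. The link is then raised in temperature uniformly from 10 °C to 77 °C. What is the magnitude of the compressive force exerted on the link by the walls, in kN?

Unrestrained expansion: δ_free = αΔT L = 19.4×10⁻⁶ × 67 × 1375 = 1.787 mm.
The gap closes (δ_free > 1.2 mm) and the wall then resists a further 1.787 − 1.2 = 0.5872 mm of expansion.
So σ = E(δ_free − g)/L = 110×10³ × 0.5872/1375 = 46.98 MPa.
Force on the wall = σA = 46.98 × 1225 mm² = 57.55 kN.

P ≈ 57.5 kN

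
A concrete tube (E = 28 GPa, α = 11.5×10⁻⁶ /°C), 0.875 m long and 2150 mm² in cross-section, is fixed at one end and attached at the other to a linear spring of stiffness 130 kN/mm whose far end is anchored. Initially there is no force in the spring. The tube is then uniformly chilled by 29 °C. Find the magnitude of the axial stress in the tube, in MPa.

The unrestrained thermal change is αΔT L = 11.5×10⁻⁶ × 29 × 875 = 0.2918 mm.
Let P be the tensile force in the spring. The tube extends elastically by PL/(AE) and the spring stretches by P/k; together these equal δ_free.
P [ L/(AE) + 1/k ] = δ_free → P [ 875/(2150×28×10³) + 1/(130×10³) ] = 0.2918.
P = 0.2918 / 2.223×10⁻⁵ = 13130 N.
σ = P/A = 13130/2150 = 6.106 MPa.

σ ≈ 6.11 MPa (tensile)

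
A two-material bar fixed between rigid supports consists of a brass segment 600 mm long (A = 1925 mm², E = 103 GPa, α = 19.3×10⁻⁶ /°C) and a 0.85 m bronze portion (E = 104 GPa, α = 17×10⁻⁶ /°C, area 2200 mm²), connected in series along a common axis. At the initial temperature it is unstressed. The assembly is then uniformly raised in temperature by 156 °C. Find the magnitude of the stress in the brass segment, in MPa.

Free thermal expansion of the whole bar: Σ αᵢΔT Lᵢ = 19.3×10⁻⁶×156×600 + 17×10⁻⁶×156×850 = 4.061 mm.
Since the ends are fixed, an axial force P builds up, equal in every segment, with P · Σ Lᵢ/(AᵢEᵢ) = δ_free.
Σ Lᵢ/(AᵢEᵢ) = 600/(1925×103×10³) + 850/(2200×104×10³) = 6.741×10⁻⁶ mm/N.
Hence P = δ_free / Σ(L/AE) = 4.061/6.741×10⁻⁶ = 602.4 kN (compressive).
σ_{brass} = P / A = 602400 / 1925 = 312.9 MPa.

σ ≈ 313 MPa (compressive)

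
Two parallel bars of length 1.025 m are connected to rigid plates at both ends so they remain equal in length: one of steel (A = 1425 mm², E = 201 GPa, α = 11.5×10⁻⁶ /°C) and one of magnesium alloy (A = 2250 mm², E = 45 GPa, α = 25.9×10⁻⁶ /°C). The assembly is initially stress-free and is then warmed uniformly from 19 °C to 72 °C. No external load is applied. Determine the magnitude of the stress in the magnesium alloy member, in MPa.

σ ≈ 25.4 MPa (compressive)

The magnesium alloy has the larger α, so on heating it would change length more than the steel if both were free. The rigid plates force a common final length, so the magnesium alloy is put into compression and the steel into tension, with equal and opposite forces P (no external load).
Compatibility of the two members (thermal + elastic change equal): (α₁ − α₂)ΔT = P·[1/(A₁E₁) + 1/(A₂E₂)].
|α₁ − α₂|·ΔT = 14.4×10⁻⁶ × 53 = 0.0007632.
1/(A₁E₁) + 1/(A₂E₂) = 1/(1425×201×10³) + 1/(2250×45×10³) = 1.337×10⁻⁸ N⁻¹.
P = 0.0007632 / 1.337×10⁻⁸ = 57090 N = 57.09 kN.
σ_{magnesium alloy} = P/A₂ = 57090/2250 = 25.37 MPa, compressive.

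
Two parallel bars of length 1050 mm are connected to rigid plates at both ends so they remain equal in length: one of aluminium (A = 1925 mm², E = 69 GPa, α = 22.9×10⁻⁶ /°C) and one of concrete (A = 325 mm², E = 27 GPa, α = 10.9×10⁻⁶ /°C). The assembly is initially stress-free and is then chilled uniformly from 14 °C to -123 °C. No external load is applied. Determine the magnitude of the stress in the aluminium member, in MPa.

σ ≈ 7.03 MPa (tensile)

The aluminium has the larger α, so on cooling it would change length more than the concrete if both were free. The rigid plates force a common final length, so the aluminium is put into tension and the concrete into compression, with equal and opposite forces P (no external load).
Compatibility of the two members (thermal + elastic change equal): (α₁ − α₂)ΔT = P·[1/(A₁E₁) + 1/(A₂E₂)].
|α₁ − α₂|·ΔT = 12×10⁻⁶ × 137 = 0.001644.
1/(A₁E₁) + 1/(A₂E₂) = 1/(1925×69×10³) + 1/(325×27×10³) = 1.215×10⁻⁷ N⁻¹.
So P = 0.001644 / 1.215×10⁻⁷ = 13.53 kN.
σ_{aluminium} = P/A₁ = 13530/1925 = 7.03 MPa, tensile.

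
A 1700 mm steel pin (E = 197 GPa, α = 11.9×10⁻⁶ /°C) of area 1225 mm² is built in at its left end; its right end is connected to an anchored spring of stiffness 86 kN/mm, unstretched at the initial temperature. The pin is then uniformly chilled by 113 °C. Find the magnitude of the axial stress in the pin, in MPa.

σ ≈ 99.9 MPa (tensile)

The unrestrained thermal change is αΔT L = 11.9×10⁻⁶ × 113 × 1700 = 2.286 mm.
Let P be the tensile force in the spring. The pin extends elastically by PL/(AE) and the spring stretches by P/k; together these equal δ_free.
So P = δ_free / [L/(AE) + 1/k] = 2.286 / [ 1700/(1225×197×10³) + 1/(86×10³) ].
P = 2.286 / 1.867×10⁻⁵ = 122400 N.
σ = P/A = 122400/1225 = 99.94 MPa.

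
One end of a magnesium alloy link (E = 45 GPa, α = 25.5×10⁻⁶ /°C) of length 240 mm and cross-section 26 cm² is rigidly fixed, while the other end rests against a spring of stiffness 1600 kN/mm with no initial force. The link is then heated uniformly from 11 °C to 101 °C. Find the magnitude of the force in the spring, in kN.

P ≈ 206 kN

The unrestrained thermal change is αΔT L = 25.5×10⁻⁶ × 90 × 240 = 0.5508 mm.
With a force P in the spring, the elastic change of the link is PL/(AE) and that of the spring is P/k; compatibility requires their sum to equal δ_free.
So P = δ_free / [L/(AE) + 1/k] = 0.5508 / [ 240/(2600×45×10³) + 1/(1600×10³) ].
P = 0.5508 / 2.676×10⁻⁶ = 205800 N.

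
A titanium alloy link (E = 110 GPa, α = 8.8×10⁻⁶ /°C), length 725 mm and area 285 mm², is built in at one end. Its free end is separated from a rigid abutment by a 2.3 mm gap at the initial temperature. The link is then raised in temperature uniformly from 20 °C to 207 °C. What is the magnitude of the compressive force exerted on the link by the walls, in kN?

Free thermal elongation = αΔT L = 8.8×10⁻⁶ × 187 × 725 = 1.193 mm.
This is smaller than the 2.3 mm clearance, so the link expands freely without reaching the stop — the stress is zero.

P ≈ 0 kN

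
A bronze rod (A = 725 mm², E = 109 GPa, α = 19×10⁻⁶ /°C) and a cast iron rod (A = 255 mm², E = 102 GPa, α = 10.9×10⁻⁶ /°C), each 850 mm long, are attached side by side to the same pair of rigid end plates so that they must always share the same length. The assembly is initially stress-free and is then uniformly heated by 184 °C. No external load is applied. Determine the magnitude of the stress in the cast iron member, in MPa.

Equilibrium of a rigid end plate with no external load gives equal and opposite internal forces ±P in the two members. Since α_{bronze} > α_{cast iron}, heating drives the bronze into compression and the cast iron into tension.
Setting the final lengths equal and cancelling L: (α₁ − α₂)ΔT = P/(A₁E₁) + P/(A₂E₂).
|α₁ − α₂|·ΔT = 8.1×10⁻⁶ × 184 = 0.00149.
1/(A₁E₁) + 1/(A₂E₂) = 1/(725×109×10³) + 1/(255×102×10³) = 5.11×10⁻⁸ N⁻¹.
So P = 0.00149 / 5.11×10⁻⁸ = 29.17 kN.
σ_{cast iron} = P/A₂ = 29170/255 = 114.4 MPa, tensile.

σ ≈ 114 MPa (tensile)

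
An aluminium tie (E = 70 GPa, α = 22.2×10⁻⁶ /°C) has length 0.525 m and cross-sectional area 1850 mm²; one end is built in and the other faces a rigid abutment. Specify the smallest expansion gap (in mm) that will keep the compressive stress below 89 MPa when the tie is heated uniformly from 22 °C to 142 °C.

g ≈ 0.731 mm

With no wall the tie would lengthen by αΔT L = 22.2×10⁻⁶ × 120 × 525 = 1.399 mm.
A stress of 89 MPa corresponds to the wall pushing the tie back by σL/E = 89×525/(70×10³) = 0.6675 mm.
The gap must absorb the remainder: g_min = 1.399 − 0.6675 = 0.7311 mm.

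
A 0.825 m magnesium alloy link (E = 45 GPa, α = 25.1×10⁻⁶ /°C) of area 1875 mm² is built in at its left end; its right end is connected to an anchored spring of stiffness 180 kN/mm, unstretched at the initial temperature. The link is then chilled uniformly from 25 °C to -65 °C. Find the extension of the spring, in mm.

Free thermal contraction: δ_free = αΔT L = 25.1×10⁻⁶ × 90 × 825 = 1.864 mm.
With a force P in the spring, the elastic change of the link is PL/(AE) and that of the spring is P/k; compatibility requires their sum to equal δ_free.
So P = δ_free / [L/(AE) + 1/k] = 1.864 / [ 825/(1875×45×10³) + 1/(180×10³) ].
P = 1.864 / 1.533×10⁻⁵ = 121500 N.
Spring extension = P/k = 121500/(180×10³) = 0.6752 mm.

δ ≈ 0.675 mm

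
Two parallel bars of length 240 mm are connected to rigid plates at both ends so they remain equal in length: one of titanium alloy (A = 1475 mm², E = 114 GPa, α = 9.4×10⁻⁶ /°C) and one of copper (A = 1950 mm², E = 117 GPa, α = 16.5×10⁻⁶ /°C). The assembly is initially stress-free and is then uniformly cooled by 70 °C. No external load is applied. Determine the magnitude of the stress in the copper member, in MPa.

The copper has the larger α, so on cooling it would change length more than the titanium alloy if both were free. The rigid plates force a common final length, so the copper is put into tension and the titanium alloy into compression, with equal and opposite forces P (no external load).
Compatibility of the two members (thermal + elastic change equal): (α₁ − α₂)ΔT = P·[1/(A₁E₁) + 1/(A₂E₂)].
|α₁ − α₂|·ΔT = 7.1×10⁻⁶ × 70 = 0.000497.
1/(A₁E₁) + 1/(A₂E₂) = 1/(1475×114×10³) + 1/(1950×117×10³) = 1.033×10⁻⁸ N⁻¹.
So P = 0.000497 / 1.033×10⁻⁸ = 48.11 kN.
σ_{copper} = P/A₂ = 48110/1950 = 24.67 MPa, tensile.

σ ≈ 24.7 MPa (tensile)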